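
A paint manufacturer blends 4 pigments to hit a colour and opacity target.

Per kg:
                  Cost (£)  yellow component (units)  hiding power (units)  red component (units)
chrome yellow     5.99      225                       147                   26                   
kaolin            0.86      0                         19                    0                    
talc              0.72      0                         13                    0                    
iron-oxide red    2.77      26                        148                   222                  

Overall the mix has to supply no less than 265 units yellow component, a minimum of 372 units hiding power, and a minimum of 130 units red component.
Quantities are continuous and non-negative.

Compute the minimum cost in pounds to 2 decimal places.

Set it up as a linear program. Let x1 = kg of chrome yellow, x2 = kg of kaolin, x3 = kg of talc, x4 = kg of iron-oxide red.
Minimize 5.99x1 + 0.86x2 + 0.72x3 + 2.77x4 with:
  225x1 + 26x4 ≥ 265   (yellow component)
  147x1 + 19x2 + 13x3 + 148x4 ≥ 372   (hiding power)
  26x1 + 222x4 ≥ 130   (red component)
  x1, x2, x3, x4 ≥ 0.
The optimal basis is {chrome yellow, iron-oxide red}; kaolin, talc drop out. Binding constraints: yellow component and hiding power.
That vertex is x1 = 1.002, x4 = 1.518.
Total cost: 5.99·1.002 + 2.77·1.518 = 10.2068.

£10.21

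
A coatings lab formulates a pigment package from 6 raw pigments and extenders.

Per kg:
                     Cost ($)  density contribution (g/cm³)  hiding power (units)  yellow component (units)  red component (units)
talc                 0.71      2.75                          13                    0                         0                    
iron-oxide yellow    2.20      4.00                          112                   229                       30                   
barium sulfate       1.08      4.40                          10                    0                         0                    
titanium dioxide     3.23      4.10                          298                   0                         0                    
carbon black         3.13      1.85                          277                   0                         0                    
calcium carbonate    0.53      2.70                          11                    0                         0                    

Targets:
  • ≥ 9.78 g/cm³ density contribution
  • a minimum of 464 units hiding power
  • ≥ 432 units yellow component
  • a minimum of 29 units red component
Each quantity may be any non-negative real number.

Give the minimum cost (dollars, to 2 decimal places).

$6.89

Let x1 = kg of talc, x2 = kg of iron-oxide yellow, x3 = kg of barium sulfate, x4 = kg of titanium dioxide, x5 = kg of carbon black, x6 = kg of calcium carbonate.
Minimise 0.71x1 + 2.2x2 + 1.08x3 + 3.23x4 + 3.13x5 + 0.53x6 s.t.:
  2.75x1 + 4x2 + 4.4x3 + 4.1x4 + 1.85x5 + 2.7x6 ≥ 9.78   (density contribution)
  13x1 + 112x2 + 10x3 + 298x4 + 277x5 + 11x6 ≥ 464   (hiding power)
  229x2 ≥ 432   (yellow component)
  30x2 ≥ 29   (red component)
  x1, x2, x3, x4, x5, x6 ≥ 0.
The cheapest feasible vertex uses only iron-oxide yellow, titanium dioxide; talc, barium sulfate, carbon black, calcium carbonate are not used. There the hiding power and yellow component constraints are tight.
That vertex is x2 = 1.886, x4 = 0.848.
Objective = 2.2·1.886 + 3.23·0.848 = 6.8882.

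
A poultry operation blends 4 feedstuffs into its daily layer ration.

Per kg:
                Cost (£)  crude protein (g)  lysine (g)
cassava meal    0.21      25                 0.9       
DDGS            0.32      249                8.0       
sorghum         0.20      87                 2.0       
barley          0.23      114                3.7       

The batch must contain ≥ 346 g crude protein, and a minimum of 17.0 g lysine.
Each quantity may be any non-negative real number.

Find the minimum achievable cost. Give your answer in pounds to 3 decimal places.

Let x1 = kg of cassava meal, x2 = kg of DDGS, x3 = kg of sorghum, x4 = kg of barley.
Minimize 0.21x1 + 0.32x2 + 0.2x3 + 0.23x4 subject to:
  25x1 + 249x2 + 87x3 + 114x4 ≥ 346   (crude protein)
  0.9x1 + 8x2 + 2x3 + 3.7x4 ≥ 17   (lysine)
  x1, x2, x3, x4 ≥ 0.
The optimal basis is {DDGS}; cassava meal, sorghum, barley drop out. The lysine requirement is met with equality.
So DDGS = 2.125 kg.
Hence cost = 0.32·2.125 = £0.68000.

£0.680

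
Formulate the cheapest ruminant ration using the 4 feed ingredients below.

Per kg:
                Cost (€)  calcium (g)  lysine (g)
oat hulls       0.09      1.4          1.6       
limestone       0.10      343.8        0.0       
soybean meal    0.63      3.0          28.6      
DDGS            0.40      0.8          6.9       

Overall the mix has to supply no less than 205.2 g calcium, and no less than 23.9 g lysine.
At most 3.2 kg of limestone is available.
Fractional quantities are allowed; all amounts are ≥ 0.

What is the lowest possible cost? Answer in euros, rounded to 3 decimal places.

€0.585

Let x1 = kg of oat hulls, x2 = kg of limestone, x3 = kg of soybean meal, x4 = kg of DDGS.
Minimise 0.09x1 + 0.1x2 + 0.63x3 + 0.4x4 s.t.:
  1.4x1 + 343.8x2 + 3x3 + 0.8x4 ≥ 205.2   (calcium)
  1.6x1 + 28.6x3 + 6.9x4 ≥ 23.9   (lysine)
  x2 ≤ 3.2
  x1, x2, x3, x4 ≥ 0.
The cheapest feasible vertex uses only limestone, soybean meal; oat hulls, DDGS are not used. Binding constraints: calcium and lysine.
That vertex is x2 = 0.5896, x3 = 0.8357.
Total cost: 0.1·0.5896 + 0.63·0.8357 = 0.58545.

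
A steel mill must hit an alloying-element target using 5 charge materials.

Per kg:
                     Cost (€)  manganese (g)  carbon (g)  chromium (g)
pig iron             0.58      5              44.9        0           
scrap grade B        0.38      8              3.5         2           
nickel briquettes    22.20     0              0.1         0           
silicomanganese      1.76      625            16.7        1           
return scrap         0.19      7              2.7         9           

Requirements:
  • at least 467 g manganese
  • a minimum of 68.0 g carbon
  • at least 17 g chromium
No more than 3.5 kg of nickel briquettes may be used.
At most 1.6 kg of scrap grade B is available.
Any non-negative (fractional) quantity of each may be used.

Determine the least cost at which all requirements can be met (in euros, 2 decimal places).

Set it up as a linear program. Let x1 = kg of pig iron, x2 = kg of scrap grade B, x3 = kg of nickel briquettes, x4 = kg of silicomanganese, x5 = kg of return scrap.
Minimise 0.58x1 + 0.38x2 + 22.2x3 + 1.76x4 + 0.19x5 with:
  5x1 + 8x2 + 625x4 + 7x5 ≥ 467   (manganese)
  44.9x1 + 3.5x2 + 0.1x3 + 16.7x4 + 2.7x5 ≥ 68   (carbon)
  2x2 + 1x4 + 9x5 ≥ 17   (chromium)
  x3 ≤ 3.5
  x2 ≤ 1.6
  x1, x2, x3, x4, x5 ≥ 0.
At the optimum only pig iron, silicomanganese, return scrap are positive (scrap grade B, nickel briquettes = 0). The manganese, carbon, chromium requirements are met with equality.
Solving gives x1 = 1.139, x4 = 0.7178, x5 = 1.809.
Objective = 0.58·1.139 + 1.76·0.7178 + 0.19·1.809 = 2.2677.

€2.27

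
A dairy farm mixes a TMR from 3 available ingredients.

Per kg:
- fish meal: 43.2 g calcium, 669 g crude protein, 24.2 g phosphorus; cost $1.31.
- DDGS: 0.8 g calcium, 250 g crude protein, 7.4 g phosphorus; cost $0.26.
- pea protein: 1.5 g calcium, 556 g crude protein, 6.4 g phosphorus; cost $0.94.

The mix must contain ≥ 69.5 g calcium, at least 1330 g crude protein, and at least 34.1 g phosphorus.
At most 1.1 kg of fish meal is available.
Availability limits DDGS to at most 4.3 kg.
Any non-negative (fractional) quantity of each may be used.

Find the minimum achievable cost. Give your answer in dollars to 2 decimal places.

$14.18

Set it up as a linear program. Let x1 = kg of fish meal, x2 = kg of DDGS, x3 = kg of pea protein.
Minimize 1.31x1 + 0.26x2 + 0.94x3 s.t.:
  43.2x1 + 0.8x2 + 1.5x3 ≥ 69.5   (calcium)
  669x1 + 250x2 + 556x3 ≥ 1330   (crude protein)
  24.2x1 + 7.4x2 + 6.4x3 ≥ 34.1   (phosphorus)
  x1 ≤ 1.1
  x2 ≤ 4.3
  x1, x2, x3 ≥ 0.
The optimal mix uses every input. The calcium, the fish meal cap, the DDGS cap requirements are met with equality.
Optimal quantities: fish meal = 1.1 kg, DDGS = 4.3 kg, pea protein = 12.36 kg.
Total cost: 1.31·1.1 + 0.26·4.3 + 0.94·12.36 = 14.1774.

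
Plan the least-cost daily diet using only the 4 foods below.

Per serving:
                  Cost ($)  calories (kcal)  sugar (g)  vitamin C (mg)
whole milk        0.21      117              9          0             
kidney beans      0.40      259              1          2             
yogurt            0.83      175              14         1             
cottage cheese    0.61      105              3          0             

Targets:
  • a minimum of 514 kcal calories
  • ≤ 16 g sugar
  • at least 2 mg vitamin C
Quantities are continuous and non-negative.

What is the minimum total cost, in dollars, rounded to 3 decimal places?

$0.794

Treat it as an LP. Let x1 = servings of whole milk, x2 = servings of kidney beans, x3 = servings of yogurt, x4 = servings of cottage cheese.
Minimize 0.21x1 + 0.4x2 + 0.83x3 + 0.61x4 subject to:
  117x1 + 259x2 + 175x3 + 105x4 ≥ 514   (calories)
  9x1 + 1x2 + 14x3 + 3x4 ≤ 16   (sugar)
  2x2 + 1x3 ≥ 2   (vitamin C)
  x1, x2, x3, x4 ≥ 0.
The minimum-cost mix takes nothing from whole milk, yogurt, cottage cheese — only kidney beans. There the calories constraint is tight.
Solving gives x2 = 1.985.
Objective = 0.4·1.985 = 0.79400.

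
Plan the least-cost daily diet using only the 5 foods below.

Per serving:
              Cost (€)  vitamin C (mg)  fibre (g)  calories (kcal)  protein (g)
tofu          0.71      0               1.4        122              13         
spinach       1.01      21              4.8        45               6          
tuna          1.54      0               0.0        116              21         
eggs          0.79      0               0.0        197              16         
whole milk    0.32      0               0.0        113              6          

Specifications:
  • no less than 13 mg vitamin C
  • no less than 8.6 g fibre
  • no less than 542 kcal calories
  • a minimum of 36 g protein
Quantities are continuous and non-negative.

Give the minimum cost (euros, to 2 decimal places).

€3.13

Let x1 = servings of tofu, x2 = servings of spinach, x3 = servings of tuna, x4 = servings of eggs, x5 = servings of whole milk.
min 0.71x1 + 1.01x2 + 1.54x3 + 0.79x4 + 0.32x5 s.t.:
  21x2 ≥ 13   (vitamin C)
  1.4x1 + 4.8x2 ≥ 8.6   (fibre)
  122x1 + 45x2 + 116x3 + 197x4 + 113x5 ≥ 542   (calories)
  13x1 + 6x2 + 21x3 + 16x4 + 6x5 ≥ 36   (protein)
  x1, x2, x3, x4, x5 ≥ 0.
The cheapest feasible vertex uses only tofu, spinach, whole milk; tuna, eggs are not used. Binding constraints: fibre, calories, protein.
Optimal quantities: tofu = 0.1375 servings, spinach = 1.752 servings, whole milk = 3.95 servings.
Hence cost = 0.71·0.1375 + 1.01·1.752 + 0.32·3.95 = €3.1311.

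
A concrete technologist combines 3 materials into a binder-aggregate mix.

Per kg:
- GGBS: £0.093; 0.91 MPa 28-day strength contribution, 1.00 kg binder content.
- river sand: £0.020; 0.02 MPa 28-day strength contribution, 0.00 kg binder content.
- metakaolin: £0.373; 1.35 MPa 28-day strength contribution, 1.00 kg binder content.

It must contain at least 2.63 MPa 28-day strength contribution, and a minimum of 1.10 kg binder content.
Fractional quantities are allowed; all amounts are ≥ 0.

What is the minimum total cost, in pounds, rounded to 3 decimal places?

Let x1 = kg of GGBS, x2 = kg of river sand, x3 = kg of metakaolin.
Minimize 0.093x1 + 0.02x2 + 0.373x3 with:
  0.91x1 + 0.02x2 + 1.35x3 ≥ 2.63   (28-day strength contribution)
  1x1 + 1x3 ≥ 1.1   (binder content)
  x1, x2, x3 ≥ 0.
At the optimum only GGBS is positive (river sand, metakaolin = 0). The 28-day strength contribution requirement is met with equality.
Solving gives x1 = 2.89.
Objective = 0.093·2.89 = 0.26877.

£0.269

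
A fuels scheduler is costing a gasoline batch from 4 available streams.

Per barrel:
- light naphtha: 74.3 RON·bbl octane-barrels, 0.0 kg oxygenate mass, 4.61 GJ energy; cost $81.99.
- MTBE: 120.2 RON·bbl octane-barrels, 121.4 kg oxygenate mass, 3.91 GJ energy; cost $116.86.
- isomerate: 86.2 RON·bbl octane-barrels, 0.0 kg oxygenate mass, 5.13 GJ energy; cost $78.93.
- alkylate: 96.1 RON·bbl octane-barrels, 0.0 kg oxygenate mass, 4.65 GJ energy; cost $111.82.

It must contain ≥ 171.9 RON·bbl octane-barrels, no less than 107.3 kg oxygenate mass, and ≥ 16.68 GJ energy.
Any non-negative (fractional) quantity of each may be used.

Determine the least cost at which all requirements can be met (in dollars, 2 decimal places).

Let x1 = barrels of light naphtha, x2 = barrels of MTBE, x3 = barrels of isomerate, x4 = barrels of alkylate.
Minimise 81.99x1 + 116.86x2 + 78.93x3 + 111.82x4 subject to:
  74.3x1 + 120.2x2 + 86.2x3 + 96.1x4 ≥ 171.9   (octane-barrels)
  121.4x2 ≥ 107.3   (oxygenate mass)
  4.61x1 + 3.91x2 + 5.13x3 + 4.65x4 ≥ 16.68   (energy)
  x1, x2, x3, x4 ≥ 0.
The cheapest feasible vertex uses only MTBE, isomerate; light naphtha, alkylate are not used. The oxygenate mass and energy requirements are met with equality.
Solving gives x2 = 0.88386, x3 = 2.5778.
Total cost: 116.86·0.88386 + 78.93·2.5778 = 306.7536.

$306.75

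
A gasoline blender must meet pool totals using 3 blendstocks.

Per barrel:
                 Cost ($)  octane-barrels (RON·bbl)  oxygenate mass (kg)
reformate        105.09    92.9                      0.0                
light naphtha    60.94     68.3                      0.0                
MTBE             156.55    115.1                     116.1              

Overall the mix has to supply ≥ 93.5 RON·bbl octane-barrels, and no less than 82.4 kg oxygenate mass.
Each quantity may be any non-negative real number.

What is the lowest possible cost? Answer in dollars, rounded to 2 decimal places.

Let x1 = barrels of reformate, x2 = barrels of light naphtha, x3 = barrels of MTBE.
min 105.09x1 + 60.94x2 + 156.55x3 s.t.:
  92.9x1 + 68.3x2 + 115.1x3 ≥ 93.5   (octane-barrels)
  116.1x3 ≥ 82.4   (oxygenate mass)
  x1, x2, x3 ≥ 0.
The minimum-cost mix takes nothing from reformate — only light naphtha, MTBE. The octane-barrels and oxygenate mass requirements are met with equality.
Solving gives x2 = 0.17291, x3 = 0.70973.
Objective = 60.94·0.17291 + 156.55·0.70973 = 121.6454.

$121.65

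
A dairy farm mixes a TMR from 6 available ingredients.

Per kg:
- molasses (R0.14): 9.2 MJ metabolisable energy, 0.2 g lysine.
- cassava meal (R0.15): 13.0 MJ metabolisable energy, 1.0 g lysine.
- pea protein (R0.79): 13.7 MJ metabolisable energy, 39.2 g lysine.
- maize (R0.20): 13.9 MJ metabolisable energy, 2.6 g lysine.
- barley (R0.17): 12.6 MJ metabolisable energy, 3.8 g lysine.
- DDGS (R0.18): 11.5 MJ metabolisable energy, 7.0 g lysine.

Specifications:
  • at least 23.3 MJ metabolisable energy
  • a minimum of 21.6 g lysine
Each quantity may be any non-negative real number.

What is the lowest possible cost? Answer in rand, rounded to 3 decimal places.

Treat it as an LP. Let x1 = kg of molasses, x2 = kg of cassava meal, x3 = kg of pea protein, x4 = kg of maize, x5 = kg of barley, x6 = kg of DDGS.
Minimise 0.14x1 + 0.15x2 + 0.79x3 + 0.2x4 + 0.17x5 + 0.18x6 subject to:
  9.2x1 + 13x2 + 13.7x3 + 13.9x4 + 12.6x5 + 11.5x6 ≥ 23.3   (metabolisable energy)
  0.2x1 + 1x2 + 39.2x3 + 2.6x4 + 3.8x5 + 7x6 ≥ 21.6   (lysine)
  x1, x2, x3, x4, x5, x6 ≥ 0.
At the optimum only pea protein, DDGS are positive (molasses, cassava meal, maize, barley = 0). Binding constraints: metabolisable energy and lysine.
Optimal quantities: pea protein = 0.2403 kg, DDGS = 1.74 kg.
Cost = 0.79·0.2403 + 0.18·1.74 = 0.50304.

R0.503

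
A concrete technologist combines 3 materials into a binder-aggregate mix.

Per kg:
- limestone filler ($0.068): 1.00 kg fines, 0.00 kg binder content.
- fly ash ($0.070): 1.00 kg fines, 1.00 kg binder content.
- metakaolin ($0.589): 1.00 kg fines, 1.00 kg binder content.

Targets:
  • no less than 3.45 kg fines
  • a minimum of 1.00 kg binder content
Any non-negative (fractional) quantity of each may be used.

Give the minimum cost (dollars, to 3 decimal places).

Let x1 = kg of limestone filler, x2 = kg of fly ash, x3 = kg of metakaolin.
Minimise 0.068x1 + 0.07x2 + 0.589x3 s.t.:
  1x1 + 1x2 + 1x3 ≥ 3.45   (fines)
  1x2 + 1x3 ≥ 1   (binder content)
  x1, x2, x3 ≥ 0.
The minimum-cost mix takes nothing from metakaolin — only limestone filler, fly ash. There the fines and binder content constraints are tight.
So limestone filler = 2.45 kg, fly ash = 1 kg.
Total cost: 0.068·2.45 + 0.07·1 = 0.23660.

$0.237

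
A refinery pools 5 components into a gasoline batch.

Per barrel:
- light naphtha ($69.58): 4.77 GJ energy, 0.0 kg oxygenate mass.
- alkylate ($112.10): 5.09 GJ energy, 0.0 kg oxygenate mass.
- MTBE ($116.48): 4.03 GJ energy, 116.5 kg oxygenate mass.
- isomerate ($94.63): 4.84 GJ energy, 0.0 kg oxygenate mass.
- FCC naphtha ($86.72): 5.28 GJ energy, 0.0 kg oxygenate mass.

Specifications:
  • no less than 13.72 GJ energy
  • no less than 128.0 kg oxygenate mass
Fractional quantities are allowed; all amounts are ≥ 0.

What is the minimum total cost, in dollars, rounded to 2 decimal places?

$263.52

Let x1 = barrels of light naphtha, x2 = barrels of alkylate, x3 = barrels of MTBE, x4 = barrels of isomerate, x5 = barrels of FCC naphtha.
Minimize 69.58x1 + 112.1x2 + 116.48x3 + 94.63x4 + 86.72x5 s.t.:
  4.77x1 + 5.09x2 + 4.03x3 + 4.84x4 + 5.28x5 ≥ 13.72   (energy)
  116.5x3 ≥ 128   (oxygenate mass)
  x1, x2, x3, x4, x5 ≥ 0.
At the optimum only light naphtha, MTBE are positive (alkylate, isomerate, FCC naphtha = 0). Binding constraints: energy and oxygenate mass.
So light naphtha = 1.948 barrels, MTBE = 1.0987 barrels.
Hence cost = 69.58·1.948 + 116.48·1.0987 = $263.5184.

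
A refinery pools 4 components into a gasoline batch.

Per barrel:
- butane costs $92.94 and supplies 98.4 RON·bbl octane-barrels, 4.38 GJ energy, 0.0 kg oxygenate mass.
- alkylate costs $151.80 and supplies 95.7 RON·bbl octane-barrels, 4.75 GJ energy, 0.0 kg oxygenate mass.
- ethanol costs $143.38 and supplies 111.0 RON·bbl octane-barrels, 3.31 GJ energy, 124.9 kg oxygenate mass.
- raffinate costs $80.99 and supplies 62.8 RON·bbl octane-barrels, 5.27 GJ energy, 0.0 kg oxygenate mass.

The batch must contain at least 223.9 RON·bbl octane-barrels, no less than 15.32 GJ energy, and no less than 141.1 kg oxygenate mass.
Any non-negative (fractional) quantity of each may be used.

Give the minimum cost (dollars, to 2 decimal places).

$339.95

This is a linear program. Let x1 = barrels of butane, x2 = barrels of alkylate, x3 = barrels of ethanol, x4 = barrels of raffinate.
Minimise 92.94x1 + 151.8x2 + 143.38x3 + 80.99x4 with:
  98.4x1 + 95.7x2 + 111x3 + 62.8x4 ≥ 223.9   (octane-barrels)
  4.38x1 + 4.75x2 + 3.31x3 + 5.27x4 ≥ 15.32   (energy)
  124.9x3 ≥ 141.1   (oxygenate mass)
  x1, x2, x3, x4 ≥ 0.
The optimal basis is {ethanol, raffinate}; butane, alkylate drop out. The energy and oxygenate mass requirements are met with equality.
That vertex is x3 = 1.13, x4 = 2.197.
Total cost: 143.38·1.13 + 80.99·2.197 = 339.9544.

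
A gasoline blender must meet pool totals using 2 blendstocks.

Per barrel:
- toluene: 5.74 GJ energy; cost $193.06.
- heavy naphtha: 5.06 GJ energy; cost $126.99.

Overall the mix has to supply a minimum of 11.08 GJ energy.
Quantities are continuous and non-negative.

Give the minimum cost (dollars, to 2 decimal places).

Treat it as an LP. Let x1 = barrels of toluene, x2 = barrels of heavy naphtha.
Minimize 193.06x1 + 126.99x2 s.t.:
  5.74x1 + 5.06x2 ≥ 11.08   (energy)
  x1, x2 ≥ 0.
The optimal basis is {heavy naphtha}; toluene drops out. The energy requirement is met with equality.
So heavy naphtha = 2.1897 barrels.
Hence cost = 126.99·2.1897 = $278.0700.

$278.07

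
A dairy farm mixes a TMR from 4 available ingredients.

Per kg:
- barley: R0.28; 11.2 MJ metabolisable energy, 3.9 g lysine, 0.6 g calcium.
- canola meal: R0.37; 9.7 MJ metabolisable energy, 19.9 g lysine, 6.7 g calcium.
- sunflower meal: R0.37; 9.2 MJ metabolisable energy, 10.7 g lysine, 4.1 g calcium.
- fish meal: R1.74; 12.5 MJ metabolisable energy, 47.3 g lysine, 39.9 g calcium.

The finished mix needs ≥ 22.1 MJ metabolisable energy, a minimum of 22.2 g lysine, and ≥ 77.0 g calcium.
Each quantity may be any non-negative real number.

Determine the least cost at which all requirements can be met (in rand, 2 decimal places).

This is a linear program. Let x1 = kg of barley, x2 = kg of canola meal, x3 = kg of sunflower meal, x4 = kg of fish meal.
Minimize 0.28x1 + 0.37x2 + 0.37x3 + 1.74x4 with:
  11.2x1 + 9.7x2 + 9.2x3 + 12.5x4 ≥ 22.1   (metabolisable energy)
  3.9x1 + 19.9x2 + 10.7x3 + 47.3x4 ≥ 22.2   (lysine)
  0.6x1 + 6.7x2 + 4.1x3 + 39.9x4 ≥ 77   (calcium)
  x1, x2, x3, x4 ≥ 0.
At the optimum only fish meal is positive (barley, canola meal, sunflower meal = 0). There the calcium constraint is tight.
Optimal quantities: fish meal = 1.93 kg.
Hence cost = 1.74·1.93 = R3.3582.

R3.36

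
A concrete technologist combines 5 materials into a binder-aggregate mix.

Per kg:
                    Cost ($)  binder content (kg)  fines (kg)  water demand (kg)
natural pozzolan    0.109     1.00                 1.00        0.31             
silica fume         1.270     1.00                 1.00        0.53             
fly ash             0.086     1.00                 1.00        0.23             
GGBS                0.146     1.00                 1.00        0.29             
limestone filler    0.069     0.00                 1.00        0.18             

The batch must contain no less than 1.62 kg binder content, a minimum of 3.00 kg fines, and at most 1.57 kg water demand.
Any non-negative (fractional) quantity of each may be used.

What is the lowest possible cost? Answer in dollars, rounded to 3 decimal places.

Set it up as a linear program. Let x1 = kg of natural pozzolan, x2 = kg of silica fume, x3 = kg of fly ash, x4 = kg of GGBS, x5 = kg of limestone filler.
min 0.109x1 + 1.27x2 + 0.086x3 + 0.146x4 + 0.069x5 with:
  1x1 + 1x2 + 1x3 + 1x4 ≥ 1.62   (binder content)
  1x1 + 1x2 + 1x3 + 1x4 + 1x5 ≥ 3   (fines)
  0.31x1 + 0.53x2 + 0.23x3 + 0.29x4 + 0.18x5 ≤ 1.57   (water demand)
  x1, x2, x3, x4, x5 ≥ 0.
The minimum-cost mix takes nothing from natural pozzolan, silica fume, GGBS — only fly ash, limestone filler. The binder content and fines requirements are met with equality.
Solving gives x3 = 1.62, x5 = 1.38.
Total cost: 0.086·1.62 + 0.069·1.38 = 0.23454.

$0.235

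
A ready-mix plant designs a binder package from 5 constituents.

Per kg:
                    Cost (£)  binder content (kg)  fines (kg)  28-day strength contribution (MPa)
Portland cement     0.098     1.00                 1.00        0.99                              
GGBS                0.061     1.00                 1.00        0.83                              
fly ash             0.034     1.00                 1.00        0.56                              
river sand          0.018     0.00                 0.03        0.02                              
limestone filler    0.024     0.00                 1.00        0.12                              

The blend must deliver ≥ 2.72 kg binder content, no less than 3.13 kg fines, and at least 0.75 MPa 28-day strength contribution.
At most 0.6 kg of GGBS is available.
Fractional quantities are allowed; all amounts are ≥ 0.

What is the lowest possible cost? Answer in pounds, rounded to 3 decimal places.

Set it up as a linear program. Let x1 = kg of Portland cement, x2 = kg of GGBS, x3 = kg of fly ash, x4 = kg of river sand, x5 = kg of limestone filler.
Minimise 0.098x1 + 0.061x2 + 0.034x3 + 0.018x4 + 0.024x5 with:
  1x1 + 1x2 + 1x3 ≥ 2.72   (binder content)
  1x1 + 1x2 + 1x3 + 0.03x4 + 1x5 ≥ 3.13   (fines)
  0.99x1 + 0.83x2 + 0.56x3 + 0.02x4 + 0.12x5 ≥ 0.75   (28-day strength contribution)
  x2 ≤ 0.6
  x1, x2, x3, x4, x5 ≥ 0.
The optimal basis is {fly ash, limestone filler}; Portland cement, GGBS, river sand drop out. The binder content and fines requirements are met with equality.
Solving gives x3 = 2.72, x5 = 0.41.
Cost = 0.034·2.72 + 0.024·0.41 = 0.10232.

£0.102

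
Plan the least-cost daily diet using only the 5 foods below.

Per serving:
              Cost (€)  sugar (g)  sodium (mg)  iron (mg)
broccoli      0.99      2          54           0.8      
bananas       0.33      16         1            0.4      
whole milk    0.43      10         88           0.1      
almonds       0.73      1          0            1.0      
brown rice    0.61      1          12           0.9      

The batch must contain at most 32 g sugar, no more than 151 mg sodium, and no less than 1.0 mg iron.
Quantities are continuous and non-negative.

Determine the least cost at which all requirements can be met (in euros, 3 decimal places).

€0.678

Let x1 = servings of broccoli, x2 = servings of bananas, x3 = servings of whole milk, x4 = servings of almonds, x5 = servings of brown rice.
Minimise 0.99x1 + 0.33x2 + 0.43x3 + 0.73x4 + 0.61x5 s.t.:
  2x1 + 16x2 + 10x3 + 1x4 + 1x5 ≤ 32   (sugar)
  54x1 + 1x2 + 88x3 + 12x5 ≤ 151   (sodium)
  0.8x1 + 0.4x2 + 0.1x3 + 1x4 + 0.9x5 ≥ 1   (iron)
  x1, x2, x3, x4, x5 ≥ 0.
At the optimum only brown rice is positive (broccoli, bananas, whole milk, almonds = 0). There the iron constraint is tight.
Solving gives x5 = 1.111.
Total cost: 0.61·1.111 = 0.67771.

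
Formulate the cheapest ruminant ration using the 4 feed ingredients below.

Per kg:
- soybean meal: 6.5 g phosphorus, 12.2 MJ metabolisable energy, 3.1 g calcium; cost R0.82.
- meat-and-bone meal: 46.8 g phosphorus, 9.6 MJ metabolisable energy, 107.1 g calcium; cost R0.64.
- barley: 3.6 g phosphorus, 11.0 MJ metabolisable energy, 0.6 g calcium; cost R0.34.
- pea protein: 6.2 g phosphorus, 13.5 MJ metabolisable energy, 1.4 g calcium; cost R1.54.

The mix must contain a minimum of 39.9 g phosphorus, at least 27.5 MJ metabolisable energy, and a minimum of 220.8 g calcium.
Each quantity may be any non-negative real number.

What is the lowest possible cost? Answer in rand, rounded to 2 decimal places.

R1.56

Let x1 = kg of soybean meal, x2 = kg of meat-and-bone meal, x3 = kg of barley, x4 = kg of pea protein.
Minimise 0.82x1 + 0.64x2 + 0.34x3 + 1.54x4 with:
  6.5x1 + 46.8x2 + 3.6x3 + 6.2x4 ≥ 39.9   (phosphorus)
  12.2x1 + 9.6x2 + 11x3 + 13.5x4 ≥ 27.5   (metabolisable energy)
  3.1x1 + 107.1x2 + 0.6x3 + 1.4x4 ≥ 220.8   (calcium)
  x1, x2, x3, x4 ≥ 0.
At the optimum only meat-and-bone meal, barley are positive (soybean meal, pea protein = 0). Binding constraints: metabolisable energy and calcium.
That vertex is x2 = 2.058, x3 = 0.7042.
Total cost: 0.64·2.058 + 0.34·0.7042 = 1.5565.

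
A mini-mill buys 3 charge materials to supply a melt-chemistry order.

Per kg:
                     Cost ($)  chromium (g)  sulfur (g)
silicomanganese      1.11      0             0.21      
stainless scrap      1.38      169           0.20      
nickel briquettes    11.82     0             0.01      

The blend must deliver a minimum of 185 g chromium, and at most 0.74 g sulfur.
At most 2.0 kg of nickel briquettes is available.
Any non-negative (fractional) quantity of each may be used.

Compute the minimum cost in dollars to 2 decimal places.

Let x1 = kg of silicomanganese, x2 = kg of stainless scrap, x3 = kg of nickel briquettes.
Minimize 1.11x1 + 1.38x2 + 11.82x3 with:
  169x2 ≥ 185   (chromium)
  0.21x1 + 0.2x2 + 0.01x3 ≤ 0.74   (sulfur)
  x3 ≤ 2
  x1, x2, x3 ≥ 0.
The cheapest feasible vertex uses only stainless scrap; silicomanganese, nickel briquettes are not used. There the chromium constraint is tight.
Optimal quantities: stainless scrap = 1.095 kg.
Cost = 1.38·1.095 = 1.5111.

$1.51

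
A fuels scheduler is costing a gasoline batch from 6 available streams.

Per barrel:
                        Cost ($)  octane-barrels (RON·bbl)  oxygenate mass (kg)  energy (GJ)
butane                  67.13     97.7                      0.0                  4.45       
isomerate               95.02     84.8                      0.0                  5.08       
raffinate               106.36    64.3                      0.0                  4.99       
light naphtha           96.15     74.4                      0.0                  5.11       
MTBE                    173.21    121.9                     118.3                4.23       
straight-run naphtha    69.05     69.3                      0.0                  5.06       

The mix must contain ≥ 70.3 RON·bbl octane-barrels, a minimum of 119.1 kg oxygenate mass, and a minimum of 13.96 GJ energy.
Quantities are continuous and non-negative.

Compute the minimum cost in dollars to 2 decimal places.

$306.77

Treat it as an LP. Let x1 = barrels of butane, x2 = barrels of isomerate, x3 = barrels of raffinate, x4 = barrels of light naphtha, x5 = barrels of MTBE, x6 = barrels of straight-run naphtha.
Minimise 67.13x1 + 95.02x2 + 106.36x3 + 96.15x4 + 173.21x5 + 69.05x6 with:
  97.7x1 + 84.8x2 + 64.3x3 + 74.4x4 + 121.9x5 + 69.3x6 ≥ 70.3   (octane-barrels)
  118.3x5 ≥ 119.1   (oxygenate mass)
  4.45x1 + 5.08x2 + 4.99x3 + 5.11x4 + 4.23x5 + 5.06x6 ≥ 13.96   (energy)
  x1, x2, x3, x4, x5, x6 ≥ 0.
At the optimum only MTBE, straight-run naphtha are positive (butane, isomerate, raffinate, light naphtha = 0). Binding constraints: oxygenate mass and energy.
Optimal quantities: MTBE = 1.00676 barrels, straight-run naphtha = 1.91727 barrels.
Cost = 173.21·1.00676 + 69.05·1.91727 = 306.7684.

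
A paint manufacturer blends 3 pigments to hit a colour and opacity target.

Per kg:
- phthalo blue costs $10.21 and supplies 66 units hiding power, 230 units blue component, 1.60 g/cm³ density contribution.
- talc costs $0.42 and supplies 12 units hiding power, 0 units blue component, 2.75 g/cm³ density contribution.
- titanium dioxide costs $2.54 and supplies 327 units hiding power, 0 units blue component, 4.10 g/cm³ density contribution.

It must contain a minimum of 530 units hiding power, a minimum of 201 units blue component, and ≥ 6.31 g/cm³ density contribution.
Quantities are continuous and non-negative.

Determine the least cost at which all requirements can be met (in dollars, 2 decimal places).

This is a linear program. Let x1 = kg of phthalo blue, x2 = kg of talc, x3 = kg of titanium dioxide.
Minimize 10.21x1 + 0.42x2 + 2.54x3 s.t.:
  66x1 + 12x2 + 327x3 ≥ 530   (hiding power)
  230x1 ≥ 201   (blue component)
  1.6x1 + 2.75x2 + 4.1x3 ≥ 6.31   (density contribution)
  x1, x2, x3 ≥ 0.
The minimum-cost mix takes nothing from talc — only phthalo blue, titanium dioxide. The hiding power and blue component requirements are met with equality.
Solving gives x1 = 0.8739, x3 = 1.444.
Cost = 10.21·0.8739 + 2.54·1.444 = 12.5903.

$12.59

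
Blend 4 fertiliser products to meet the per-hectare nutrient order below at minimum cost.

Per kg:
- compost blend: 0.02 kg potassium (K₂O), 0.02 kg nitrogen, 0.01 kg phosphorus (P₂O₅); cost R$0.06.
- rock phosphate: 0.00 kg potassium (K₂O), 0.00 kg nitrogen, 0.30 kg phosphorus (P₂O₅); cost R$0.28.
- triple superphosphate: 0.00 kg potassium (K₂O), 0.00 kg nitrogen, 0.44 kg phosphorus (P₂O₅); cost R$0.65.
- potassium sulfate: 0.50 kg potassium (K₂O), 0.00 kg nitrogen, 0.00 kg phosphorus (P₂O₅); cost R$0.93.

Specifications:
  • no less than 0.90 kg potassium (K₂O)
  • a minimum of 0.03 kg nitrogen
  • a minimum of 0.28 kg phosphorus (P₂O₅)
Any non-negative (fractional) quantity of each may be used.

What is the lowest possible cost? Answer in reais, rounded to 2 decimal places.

R$1.96

This is a linear program. Let x1 = kg of compost blend, x2 = kg of rock phosphate, x3 = kg of triple superphosphate, x4 = kg of potassium sulfate.
Minimise 0.06x1 + 0.28x2 + 0.65x3 + 0.93x4 with:
  0.02x1 + 0.5x4 ≥ 0.9   (potassium (K₂O))
  0.02x1 ≥ 0.03   (nitrogen)
  0.01x1 + 0.3x2 + 0.44x3 ≥ 0.28   (phosphorus (P₂O₅))
  x1, x2, x3, x4 ≥ 0.
The minimum-cost mix takes nothing from triple superphosphate — only compost blend, rock phosphate, potassium sulfate. Binding constraints: potassium (K₂O), nitrogen, phosphorus (P₂O₅).
Optimal quantities: compost blend = 1.5 kg, rock phosphate = 0.8833 kg, potassium sulfate = 1.74 kg.
Objective = 0.06·1.5 + 0.28·0.8833 + 0.93·1.74 = 1.9555.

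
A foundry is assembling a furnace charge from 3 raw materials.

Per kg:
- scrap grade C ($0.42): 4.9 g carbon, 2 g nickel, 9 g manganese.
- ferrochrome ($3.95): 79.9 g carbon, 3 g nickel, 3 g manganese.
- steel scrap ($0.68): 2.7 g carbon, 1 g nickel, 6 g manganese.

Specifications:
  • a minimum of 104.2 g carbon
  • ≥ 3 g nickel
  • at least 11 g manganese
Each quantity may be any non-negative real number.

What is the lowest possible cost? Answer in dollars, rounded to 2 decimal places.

$5.29

Treat it as an LP. Let x1 = kg of scrap grade C, x2 = kg of ferrochrome, x3 = kg of steel scrap.
min 0.42x1 + 3.95x2 + 0.68x3 subject to:
  4.9x1 + 79.9x2 + 2.7x3 ≥ 104.2   (carbon)
  2x1 + 3x2 + 1x3 ≥ 3   (nickel)
  9x1 + 3x2 + 6x3 ≥ 11   (manganese)
  x1, x2, x3 ≥ 0.
At the optimum only scrap grade C, ferrochrome are positive (steel scrap = 0). Binding constraints: carbon and manganese.
Optimal quantities: scrap grade C = 0.8039 kg, ferrochrome = 1.255 kg.
Objective = 0.42·0.8039 + 3.95·1.255 = 5.2949.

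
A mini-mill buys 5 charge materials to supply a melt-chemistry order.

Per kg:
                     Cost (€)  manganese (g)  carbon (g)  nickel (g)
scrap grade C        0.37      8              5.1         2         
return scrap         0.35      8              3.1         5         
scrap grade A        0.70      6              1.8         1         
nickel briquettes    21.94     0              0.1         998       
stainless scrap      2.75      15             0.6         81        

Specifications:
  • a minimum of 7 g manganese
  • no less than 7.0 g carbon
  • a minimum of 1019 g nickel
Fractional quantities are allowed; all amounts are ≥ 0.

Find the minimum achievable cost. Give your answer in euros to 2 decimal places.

€22.84

Set it up as a linear program. Let x1 = kg of scrap grade C, x2 = kg of return scrap, x3 = kg of scrap grade A, x4 = kg of nickel briquettes, x5 = kg of stainless scrap.
Minimize 0.37x1 + 0.35x2 + 0.7x3 + 21.94x4 + 2.75x5 s.t.:
  8x1 + 8x2 + 6x3 + 15x5 ≥ 7   (manganese)
  5.1x1 + 3.1x2 + 1.8x3 + 0.1x4 + 0.6x5 ≥ 7   (carbon)
  2x1 + 5x2 + 1x3 + 998x4 + 81x5 ≥ 1019   (nickel)
  x1, x2, x3, x4, x5 ≥ 0.
The optimal basis is {scrap grade C, nickel briquettes}; return scrap, scrap grade A, stainless scrap drop out. There the carbon and nickel constraints are tight.
That vertex is x1 = 1.353, x4 = 1.018.
Cost = 0.37·1.353 + 21.94·1.018 = 22.8355.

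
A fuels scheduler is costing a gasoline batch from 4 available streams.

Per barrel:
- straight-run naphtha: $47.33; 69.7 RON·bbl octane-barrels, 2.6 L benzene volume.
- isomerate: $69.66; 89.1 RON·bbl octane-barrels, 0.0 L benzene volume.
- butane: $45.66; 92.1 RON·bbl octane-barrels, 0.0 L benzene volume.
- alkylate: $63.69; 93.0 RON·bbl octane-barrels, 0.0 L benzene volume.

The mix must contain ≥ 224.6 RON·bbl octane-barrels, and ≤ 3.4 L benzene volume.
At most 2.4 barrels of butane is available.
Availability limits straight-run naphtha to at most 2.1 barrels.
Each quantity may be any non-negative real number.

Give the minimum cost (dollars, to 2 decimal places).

Let x1 = barrels of straight-run naphtha, x2 = barrels of isomerate, x3 = barrels of butane, x4 = barrels of alkylate.
Minimise 47.33x1 + 69.66x2 + 45.66x3 + 63.69x4 with:
  69.7x1 + 89.1x2 + 92.1x3 + 93x4 ≥ 224.6   (octane-barrels)
  2.6x1 ≤ 3.4   (benzene volume)
  x3 ≤ 2.4
  x1 ≤ 2.1
  x1, x2, x3, x4 ≥ 0.
The optimal basis is {straight-run naphtha, butane}; isomerate, alkylate drop out. There the octane-barrels and the butane cap constraints are tight.
Solving gives x1 = 0.05108, x3 = 2.4.
Objective = 47.33·0.05108 + 45.66·2.4 = 112.0016.

$112.00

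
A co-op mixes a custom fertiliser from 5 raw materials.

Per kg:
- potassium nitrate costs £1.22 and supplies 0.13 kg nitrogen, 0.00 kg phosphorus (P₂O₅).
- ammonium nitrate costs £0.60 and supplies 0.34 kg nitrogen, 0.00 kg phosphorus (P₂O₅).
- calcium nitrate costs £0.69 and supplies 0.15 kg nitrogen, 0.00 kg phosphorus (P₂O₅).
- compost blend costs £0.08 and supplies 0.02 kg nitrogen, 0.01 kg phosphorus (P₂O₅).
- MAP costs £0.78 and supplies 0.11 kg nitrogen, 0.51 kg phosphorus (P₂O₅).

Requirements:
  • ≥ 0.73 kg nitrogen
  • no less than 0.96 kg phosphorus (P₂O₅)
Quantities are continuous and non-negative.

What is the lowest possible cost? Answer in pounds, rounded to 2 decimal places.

£2.39

Set it up as a linear program. Let x1 = kg of potassium nitrate, x2 = kg of ammonium nitrate, x3 = kg of calcium nitrate, x4 = kg of compost blend, x5 = kg of MAP.
Minimise 1.22x1 + 0.6x2 + 0.69x3 + 0.08x4 + 0.78x5 s.t.:
  0.13x1 + 0.34x2 + 0.15x3 + 0.02x4 + 0.11x5 ≥ 0.73   (nitrogen)
  0.01x4 + 0.51x5 ≥ 0.96   (phosphorus (P₂O₅))
  x1, x2, x3, x4, x5 ≥ 0.
The minimum-cost mix takes nothing from potassium nitrate, calcium nitrate, compost blend — only ammonium nitrate, MAP. There the nitrogen and phosphorus (P₂O₅) constraints are tight.
That vertex is x2 = 1.538, x5 = 1.882.
Hence cost = 0.6·1.538 + 0.78·1.882 = £2.3908.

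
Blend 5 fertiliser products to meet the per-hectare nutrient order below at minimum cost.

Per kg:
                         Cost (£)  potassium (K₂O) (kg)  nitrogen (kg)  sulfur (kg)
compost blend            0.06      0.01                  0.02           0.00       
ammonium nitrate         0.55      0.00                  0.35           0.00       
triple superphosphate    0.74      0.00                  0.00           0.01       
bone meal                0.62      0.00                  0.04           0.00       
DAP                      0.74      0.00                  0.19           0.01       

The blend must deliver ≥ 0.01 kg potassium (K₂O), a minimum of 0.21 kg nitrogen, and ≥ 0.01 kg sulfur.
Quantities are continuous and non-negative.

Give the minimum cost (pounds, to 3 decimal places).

Set it up as a linear program. Let x1 = kg of compost blend, x2 = kg of ammonium nitrate, x3 = kg of triple superphosphate, x4 = kg of bone meal, x5 = kg of DAP.
Minimize 0.06x1 + 0.55x2 + 0.74x3 + 0.62x4 + 0.74x5 subject to:
  0.01x1 ≥ 0.01   (potassium (K₂O))
  0.02x1 + 0.35x2 + 0.04x4 + 0.19x5 ≥ 0.21   (nitrogen)
  0.01x3 + 0.01x5 ≥ 0.01   (sulfur)
  x1, x2, x3, x4, x5 ≥ 0.
The minimum-cost mix takes nothing from ammonium nitrate, triple superphosphate, bone meal — only compost blend, DAP. Binding constraints: potassium (K₂O), nitrogen, sulfur.
Optimal quantities: compost blend = 1 kg, DAP = 1 kg.
Hence cost = 0.06·1 + 0.74·1 = £0.80000.

£0.800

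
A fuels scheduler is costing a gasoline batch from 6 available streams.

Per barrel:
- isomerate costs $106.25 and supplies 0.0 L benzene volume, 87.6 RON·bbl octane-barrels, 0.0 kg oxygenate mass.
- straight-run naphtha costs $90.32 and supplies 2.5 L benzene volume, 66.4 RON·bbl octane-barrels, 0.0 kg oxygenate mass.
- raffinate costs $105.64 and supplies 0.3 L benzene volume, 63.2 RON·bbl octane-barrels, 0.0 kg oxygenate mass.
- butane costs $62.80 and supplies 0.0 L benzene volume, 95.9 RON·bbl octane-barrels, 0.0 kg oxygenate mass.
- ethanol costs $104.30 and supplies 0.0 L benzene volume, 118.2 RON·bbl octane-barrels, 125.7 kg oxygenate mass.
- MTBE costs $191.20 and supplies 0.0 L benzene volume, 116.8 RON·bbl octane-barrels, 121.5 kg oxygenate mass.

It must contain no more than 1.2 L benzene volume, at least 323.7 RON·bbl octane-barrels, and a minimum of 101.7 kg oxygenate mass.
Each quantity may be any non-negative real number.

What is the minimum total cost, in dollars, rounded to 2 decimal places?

$233.74

Set it up as a linear program. Let x1 = barrels of isomerate, x2 = barrels of straight-run naphtha, x3 = barrels of raffinate, x4 = barrels of butane, x5 = barrels of ethanol, x6 = barrels of MTBE.
min 106.25x1 + 90.32x2 + 105.64x3 + 62.8x4 + 104.3x5 + 191.2x6 s.t.:
  2.5x2 + 0.3x3 ≤ 1.2   (benzene volume)
  87.6x1 + 66.4x2 + 63.2x3 + 95.9x4 + 118.2x5 + 116.8x6 ≥ 323.7   (octane-barrels)
  125.7x5 + 121.5x6 ≥ 101.7   (oxygenate mass)
  x1, x2, x3, x4, x5, x6 ≥ 0.
The cheapest feasible vertex uses only butane, ethanol; isomerate, straight-run naphtha, raffinate, MTBE are not used. Binding constraints: octane-barrels and oxygenate mass.
That vertex is x4 = 2.3782, x5 = 0.80907.
Total cost: 62.8·2.3782 + 104.3·0.80907 = 233.7370.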